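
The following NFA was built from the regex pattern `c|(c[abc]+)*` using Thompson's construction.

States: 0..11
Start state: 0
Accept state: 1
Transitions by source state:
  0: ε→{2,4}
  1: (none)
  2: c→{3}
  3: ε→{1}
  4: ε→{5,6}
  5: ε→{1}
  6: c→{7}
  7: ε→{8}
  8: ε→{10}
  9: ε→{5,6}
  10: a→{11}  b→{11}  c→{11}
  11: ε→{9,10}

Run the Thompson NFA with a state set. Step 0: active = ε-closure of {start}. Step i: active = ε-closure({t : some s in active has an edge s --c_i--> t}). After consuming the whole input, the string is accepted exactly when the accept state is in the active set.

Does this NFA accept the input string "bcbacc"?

start: ε-closure({0}) = {0,1,2,4,5,6}
'b' @ 1: {}  — state set empty
rest 'cbacc' ignored (set empty)
end set {} — state 1 not in

Answer: REJECT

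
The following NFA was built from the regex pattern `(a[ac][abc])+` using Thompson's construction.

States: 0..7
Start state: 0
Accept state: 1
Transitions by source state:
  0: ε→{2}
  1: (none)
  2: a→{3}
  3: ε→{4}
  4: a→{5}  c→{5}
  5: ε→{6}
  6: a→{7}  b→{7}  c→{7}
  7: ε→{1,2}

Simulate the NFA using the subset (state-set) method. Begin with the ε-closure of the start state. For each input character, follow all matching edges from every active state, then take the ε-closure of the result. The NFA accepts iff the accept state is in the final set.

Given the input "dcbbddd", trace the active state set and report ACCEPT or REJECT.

initial (ε-close {0}): {0,2}
'd' @ 1: {}  — no active states
rest 'cbbddd' ignored (set empty)
final: {}; accept 1 not in set

Answer: REJECT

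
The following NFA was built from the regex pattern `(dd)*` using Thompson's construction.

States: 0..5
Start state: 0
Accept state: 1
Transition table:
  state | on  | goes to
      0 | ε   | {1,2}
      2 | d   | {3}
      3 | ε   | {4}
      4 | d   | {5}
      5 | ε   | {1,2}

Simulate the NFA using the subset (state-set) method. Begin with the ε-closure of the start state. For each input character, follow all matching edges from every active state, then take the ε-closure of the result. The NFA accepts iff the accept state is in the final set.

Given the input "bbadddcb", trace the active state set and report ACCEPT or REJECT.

initial (ε-close {0}): {0,1,2}
'b' @ 1: {}  — state set empty
rest 'badddcb' ignored (set empty)
final: {}; accept 1 not in set

Answer: REJECT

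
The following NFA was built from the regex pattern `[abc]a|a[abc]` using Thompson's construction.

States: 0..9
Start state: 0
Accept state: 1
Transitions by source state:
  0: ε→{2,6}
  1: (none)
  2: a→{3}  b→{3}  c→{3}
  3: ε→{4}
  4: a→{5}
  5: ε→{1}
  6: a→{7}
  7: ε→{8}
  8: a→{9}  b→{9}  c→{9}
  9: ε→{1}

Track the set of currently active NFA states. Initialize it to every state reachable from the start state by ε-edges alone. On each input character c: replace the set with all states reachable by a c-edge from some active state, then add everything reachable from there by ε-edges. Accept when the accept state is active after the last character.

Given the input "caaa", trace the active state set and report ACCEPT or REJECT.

Answer: REJECT

Derivation:
start: ε-closure({0}) = {0,2,6}
'c' @ 1: {3,4}
'a' @ 2: {1,5}  (accept∈set)
'a' @ 3: {}  — no active states
rest 'a' ignored (set empty)
final: {}; accept 1 not in set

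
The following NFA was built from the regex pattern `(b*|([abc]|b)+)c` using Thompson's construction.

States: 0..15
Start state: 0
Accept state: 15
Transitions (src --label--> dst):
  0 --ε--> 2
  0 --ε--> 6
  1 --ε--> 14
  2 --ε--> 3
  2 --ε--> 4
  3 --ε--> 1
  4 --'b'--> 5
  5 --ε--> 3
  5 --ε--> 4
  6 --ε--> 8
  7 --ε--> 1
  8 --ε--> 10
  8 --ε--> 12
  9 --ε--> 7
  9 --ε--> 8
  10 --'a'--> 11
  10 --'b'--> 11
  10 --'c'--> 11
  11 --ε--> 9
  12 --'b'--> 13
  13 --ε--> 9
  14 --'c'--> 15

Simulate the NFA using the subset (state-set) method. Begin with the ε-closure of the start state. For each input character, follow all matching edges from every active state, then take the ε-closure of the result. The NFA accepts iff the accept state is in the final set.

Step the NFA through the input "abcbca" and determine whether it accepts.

start: ε-closure({0}) = {0,1,2,3,4,6,8,10,12,14}
'a' @ 1: {1,7,8,9,10,11,12,14}
'b' @ 2: {1,7,8,9,10,11,12,13,14}
'c' @ 3: {1,7,8,9,10,11,12,14,15}  (accept∈set)
'b' @ 4: {1,7,8,9,10,11,12,13,14}
'c' @ 5: {1,7,8,9,10,11,12,14,15}  (accept∈set)
'a' @ 6: {1,7,8,9,10,11,12,14}
final: {1,7,8,9,10,11,12,14}; accept 15 not in set

Answer: REJECT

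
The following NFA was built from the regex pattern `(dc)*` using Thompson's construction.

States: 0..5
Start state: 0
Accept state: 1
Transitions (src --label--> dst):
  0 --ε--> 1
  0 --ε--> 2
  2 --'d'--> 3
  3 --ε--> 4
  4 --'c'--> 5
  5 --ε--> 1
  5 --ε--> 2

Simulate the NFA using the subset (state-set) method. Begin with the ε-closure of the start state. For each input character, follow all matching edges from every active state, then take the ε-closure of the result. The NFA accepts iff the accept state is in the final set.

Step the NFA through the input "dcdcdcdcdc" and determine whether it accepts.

Answer: ACCEPT

Trace:
S₀ = ε-closure({0}) = {0,1,2}
'd' @ 1: {3,4}
'c' @ 2: {1,2,5}  ✓accept
'd' @ 3: {3,4}
'c' @ 4: {1,2,5}  ✓accept
'd' @ 5: {3,4}
'c' @ 6: {1,2,5}  ✓accept
'd' @ 7: {3,4}
'c' @ 8: {1,2,5}  ✓accept
'd' @ 9: {3,4}
'c' @ 10: {1,2,5}  ✓accept
end set {1,2,5} — state 1 in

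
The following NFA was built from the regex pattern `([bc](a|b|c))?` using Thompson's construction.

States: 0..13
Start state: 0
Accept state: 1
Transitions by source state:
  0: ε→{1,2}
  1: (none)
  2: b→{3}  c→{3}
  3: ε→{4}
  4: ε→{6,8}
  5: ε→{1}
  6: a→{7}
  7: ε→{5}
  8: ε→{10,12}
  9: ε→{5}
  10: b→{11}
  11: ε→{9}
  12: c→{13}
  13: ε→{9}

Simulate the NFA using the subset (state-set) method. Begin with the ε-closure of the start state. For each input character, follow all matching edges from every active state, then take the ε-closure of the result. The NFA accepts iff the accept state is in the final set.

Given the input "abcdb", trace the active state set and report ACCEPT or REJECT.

start: ε-closure({0}) = {0,1,2}
'a' @ 1: {}  — state set empty
rest 'bcdb' ignored (set empty)
after full input: {}  (accept=1 not in)

Answer: REJECT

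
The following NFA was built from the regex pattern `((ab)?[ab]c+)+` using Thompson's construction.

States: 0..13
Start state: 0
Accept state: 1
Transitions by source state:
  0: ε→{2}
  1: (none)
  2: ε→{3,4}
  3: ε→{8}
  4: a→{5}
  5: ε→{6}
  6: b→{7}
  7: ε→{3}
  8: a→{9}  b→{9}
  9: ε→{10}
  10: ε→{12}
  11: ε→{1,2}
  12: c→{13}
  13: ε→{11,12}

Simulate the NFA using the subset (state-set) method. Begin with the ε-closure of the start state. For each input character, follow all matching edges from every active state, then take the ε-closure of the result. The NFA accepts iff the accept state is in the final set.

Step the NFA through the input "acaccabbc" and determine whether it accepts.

initial (ε-close {0}): {0,2,3,4,8}
'a' @ 1: {5,6,9,10,12}
'c' @ 2: {1,2,3,4,8,11,12,13}  [accepting]
'a' @ 3: {5,6,9,10,12}
'c' @ 4: {1,2,3,4,8,11,12,13}  [accepting]
'c' @ 5: {1,2,3,4,8,11,12,13}  [accepting]
'a' @ 6: {5,6,9,10,12}
'b' @ 7: {3,7,8}
'b' @ 8: {9,10,12}
'c' @ 9: {1,2,3,4,8,11,12,13}  [accepting]
end set {1,2,3,4,8,11,12,13} — state 1 in

Answer: ACCEPT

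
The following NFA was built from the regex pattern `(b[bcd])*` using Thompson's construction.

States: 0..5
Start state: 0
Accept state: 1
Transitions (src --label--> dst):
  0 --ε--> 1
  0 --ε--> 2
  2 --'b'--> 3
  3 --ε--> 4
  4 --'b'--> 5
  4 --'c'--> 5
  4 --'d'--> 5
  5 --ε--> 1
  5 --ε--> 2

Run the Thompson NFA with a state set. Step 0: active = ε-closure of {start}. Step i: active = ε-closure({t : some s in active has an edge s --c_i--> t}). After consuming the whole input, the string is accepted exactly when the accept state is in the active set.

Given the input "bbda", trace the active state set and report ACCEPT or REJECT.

start: ε-closure({0}) = {0,1,2}
'b' @ 1: {3,4}
'b' @ 2: {1,2,5}  (accept∈set)
'd' @ 3: {}  — no active states
rest 'a' ignored (set empty)
final: {}; accept 1 not in set

Answer: REJECT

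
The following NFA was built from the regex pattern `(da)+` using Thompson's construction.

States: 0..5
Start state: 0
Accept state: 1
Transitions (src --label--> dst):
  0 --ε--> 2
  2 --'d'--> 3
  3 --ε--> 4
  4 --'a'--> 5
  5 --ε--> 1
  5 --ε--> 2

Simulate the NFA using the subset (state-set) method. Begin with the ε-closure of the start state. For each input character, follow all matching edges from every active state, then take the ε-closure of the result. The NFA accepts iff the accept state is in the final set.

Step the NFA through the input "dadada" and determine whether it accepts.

Answer: ACCEPT

Steps:
S₀ = ε-closure({0}) = {0,2}
'd' @ 1: {3,4}
'a' @ 2: {1,2,5}  (accept∈set)
'd' @ 3: {3,4}
'a' @ 4: {1,2,5}  (accept∈set)
'd' @ 5: {3,4}
'a' @ 6: {1,2,5}  (accept∈set)
final: {1,2,5}; accept 1 in set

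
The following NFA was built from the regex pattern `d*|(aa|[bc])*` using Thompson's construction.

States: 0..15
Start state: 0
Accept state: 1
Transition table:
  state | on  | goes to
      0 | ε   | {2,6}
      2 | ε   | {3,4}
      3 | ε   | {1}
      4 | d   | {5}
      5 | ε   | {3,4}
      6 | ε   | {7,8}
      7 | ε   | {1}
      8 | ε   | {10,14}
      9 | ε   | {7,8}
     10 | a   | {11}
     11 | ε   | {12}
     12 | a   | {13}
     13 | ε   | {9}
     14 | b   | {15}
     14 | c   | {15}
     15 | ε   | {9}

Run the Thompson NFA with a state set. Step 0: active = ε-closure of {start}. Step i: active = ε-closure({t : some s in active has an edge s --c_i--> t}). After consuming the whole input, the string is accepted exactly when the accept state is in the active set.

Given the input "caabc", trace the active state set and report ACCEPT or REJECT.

Answer: ACCEPT

Steps:
S₀ = ε-closure({0}) = {0,1,2,3,4,6,7,8,10,14}
'c' @ 1: {1,7,8,9,10,14,15}  ✓accept
'a' @ 2: {11,12}
'a' @ 3: {1,7,8,9,10,13,14}  ✓accept
'b' @ 4: {1,7,8,9,10,14,15}  ✓accept
'c' @ 5: {1,7,8,9,10,14,15}  ✓accept
end set {1,7,8,9,10,14,15} — state 1 in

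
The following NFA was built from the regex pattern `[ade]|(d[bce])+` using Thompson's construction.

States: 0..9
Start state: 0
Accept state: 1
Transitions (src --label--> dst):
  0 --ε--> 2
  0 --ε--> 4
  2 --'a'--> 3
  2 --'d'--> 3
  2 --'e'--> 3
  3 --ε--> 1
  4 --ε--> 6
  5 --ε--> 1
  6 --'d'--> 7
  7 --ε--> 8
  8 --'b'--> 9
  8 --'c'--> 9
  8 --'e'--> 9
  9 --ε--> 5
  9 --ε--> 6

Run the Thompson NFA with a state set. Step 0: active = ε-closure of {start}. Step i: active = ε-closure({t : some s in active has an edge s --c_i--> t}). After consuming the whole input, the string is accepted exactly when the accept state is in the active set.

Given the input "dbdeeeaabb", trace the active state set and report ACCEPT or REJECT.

Answer: REJECT

Steps:
start: ε-closure({0}) = {0,2,4,6}
'd' @ 1: {1,3,7,8}  ✓accept
'b' @ 2: {1,5,6,9}  ✓accept
'd' @ 3: {7,8}
'e' @ 4: {1,5,6,9}  ✓accept
'e' @ 5: {}  — state set empty
rest 'eaabb' ignored (set empty)
final: {}; accept 1 not in set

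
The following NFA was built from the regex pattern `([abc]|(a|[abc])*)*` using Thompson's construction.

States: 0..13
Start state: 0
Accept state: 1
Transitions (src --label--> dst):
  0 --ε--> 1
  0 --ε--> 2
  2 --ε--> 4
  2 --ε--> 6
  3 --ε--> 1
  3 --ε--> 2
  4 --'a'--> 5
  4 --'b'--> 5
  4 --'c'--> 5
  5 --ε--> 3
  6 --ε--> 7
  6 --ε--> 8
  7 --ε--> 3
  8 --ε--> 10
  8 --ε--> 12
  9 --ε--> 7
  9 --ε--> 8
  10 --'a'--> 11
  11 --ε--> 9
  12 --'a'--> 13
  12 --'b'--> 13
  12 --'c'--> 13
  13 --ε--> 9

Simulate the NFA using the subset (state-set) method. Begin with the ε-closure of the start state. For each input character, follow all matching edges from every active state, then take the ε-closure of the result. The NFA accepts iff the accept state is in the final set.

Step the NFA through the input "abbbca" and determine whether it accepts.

start: ε-closure({0}) = {0,1,2,3,4,6,7,8,10,12}
'a' @ 1: {1,2,3,4,5,6,7,8,9,10,11,12,13}  [accepting]
'b' @ 2: {1,2,3,4,5,6,7,8,9,10,12,13}  [accepting]
'b' @ 3: {1,2,3,4,5,6,7,8,9,10,12,13}  [accepting]
'b' @ 4: {1,2,3,4,5,6,7,8,9,10,12,13}  [accepting]
'c' @ 5: {1,2,3,4,5,6,7,8,9,10,12,13}  [accepting]
'a' @ 6: {1,2,3,4,5,6,7,8,9,10,11,12,13}  [accepting]
final: {1,2,3,4,5,6,7,8,9,10,11,12,13}; accept 1 in set

Answer: ACCEPT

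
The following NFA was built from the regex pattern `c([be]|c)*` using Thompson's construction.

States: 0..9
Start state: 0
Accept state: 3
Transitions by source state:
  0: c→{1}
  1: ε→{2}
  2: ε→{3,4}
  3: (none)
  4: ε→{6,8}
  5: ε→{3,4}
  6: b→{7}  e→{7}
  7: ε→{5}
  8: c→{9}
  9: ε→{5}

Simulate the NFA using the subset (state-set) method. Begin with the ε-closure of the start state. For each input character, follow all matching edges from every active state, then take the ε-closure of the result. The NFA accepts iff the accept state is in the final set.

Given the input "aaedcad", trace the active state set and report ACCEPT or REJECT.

S₀ = ε-closure({0}) = {0}
'a' @ 1: {}  — state set empty
rest 'aedcad' ignored (set empty)
final: {}; accept 3 not in set

Answer: REJECT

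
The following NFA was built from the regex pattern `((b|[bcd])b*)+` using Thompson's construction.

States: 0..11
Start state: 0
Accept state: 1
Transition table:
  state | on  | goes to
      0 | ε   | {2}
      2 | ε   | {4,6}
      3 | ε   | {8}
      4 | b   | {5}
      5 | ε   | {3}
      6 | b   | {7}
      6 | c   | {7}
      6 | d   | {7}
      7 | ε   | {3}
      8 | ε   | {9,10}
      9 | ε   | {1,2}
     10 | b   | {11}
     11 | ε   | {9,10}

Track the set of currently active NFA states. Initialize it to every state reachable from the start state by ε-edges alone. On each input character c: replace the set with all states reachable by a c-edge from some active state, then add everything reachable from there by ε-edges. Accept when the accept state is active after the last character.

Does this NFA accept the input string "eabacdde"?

Answer: REJECT

Steps:
S₀ = ε-closure({0}) = {0,2,4,6}
'e' @ 1: {}  — no active states
rest 'abacdde' ignored (set empty)
final: {}; accept 1 not in set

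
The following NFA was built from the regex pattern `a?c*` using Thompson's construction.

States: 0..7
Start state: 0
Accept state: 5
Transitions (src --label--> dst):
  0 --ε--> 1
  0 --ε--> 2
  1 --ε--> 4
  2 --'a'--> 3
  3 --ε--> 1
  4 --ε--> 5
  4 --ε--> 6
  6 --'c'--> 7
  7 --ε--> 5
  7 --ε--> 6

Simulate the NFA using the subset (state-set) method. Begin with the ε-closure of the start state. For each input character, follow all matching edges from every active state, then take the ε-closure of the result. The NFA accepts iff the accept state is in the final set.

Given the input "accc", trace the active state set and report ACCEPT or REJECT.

Answer: ACCEPT

Trace:
S₀ = ε-closure({0}) = {0,1,2,4,5,6}
'a' @ 1: {1,3,4,5,6}  ✓accept
'c' @ 2: {5,6,7}  ✓accept
'c' @ 3: {5,6,7}  ✓accept
'c' @ 4: {5,6,7}  ✓accept
after full input: {5,6,7}  (accept=5 in)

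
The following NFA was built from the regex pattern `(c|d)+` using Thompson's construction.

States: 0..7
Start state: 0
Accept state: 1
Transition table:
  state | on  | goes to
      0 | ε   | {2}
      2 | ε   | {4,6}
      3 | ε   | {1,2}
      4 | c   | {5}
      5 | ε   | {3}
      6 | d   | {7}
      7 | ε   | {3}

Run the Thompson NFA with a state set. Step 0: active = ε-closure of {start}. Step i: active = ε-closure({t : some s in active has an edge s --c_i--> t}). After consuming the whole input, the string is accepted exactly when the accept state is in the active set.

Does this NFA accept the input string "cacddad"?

start: ε-closure({0}) = {0,2,4,6}
'c' @ 1: {1,2,3,4,5,6}  ✓accept
'a' @ 2: {}  — dead — no transitions
rest 'cddad' ignored (set empty)
final: {}; accept 1 not in set

Answer: REJECT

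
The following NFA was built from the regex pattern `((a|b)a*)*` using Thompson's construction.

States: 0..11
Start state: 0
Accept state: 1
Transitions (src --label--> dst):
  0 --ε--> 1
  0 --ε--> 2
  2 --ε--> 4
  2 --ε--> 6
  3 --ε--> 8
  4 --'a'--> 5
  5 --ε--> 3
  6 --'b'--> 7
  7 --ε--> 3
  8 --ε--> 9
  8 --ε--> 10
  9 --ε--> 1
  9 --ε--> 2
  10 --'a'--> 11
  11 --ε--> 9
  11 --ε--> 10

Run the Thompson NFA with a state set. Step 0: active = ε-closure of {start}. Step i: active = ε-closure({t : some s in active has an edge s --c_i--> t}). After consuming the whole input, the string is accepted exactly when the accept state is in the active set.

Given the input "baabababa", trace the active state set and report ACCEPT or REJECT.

initial (ε-close {0}): {0,1,2,4,6}
'b' @ 1: {1,2,3,4,6,7,8,9,10}  ✓accept
'a' @ 2: {1,2,3,4,5,6,8,9,10,11}  ✓accept
'a' @ 3: {1,2,3,4,5,6,8,9,10,11}  ✓accept
'b' @ 4: {1,2,3,4,6,7,8,9,10}  ✓accept
'a' @ 5: {1,2,3,4,5,6,8,9,10,11}  ✓accept
'b' @ 6: {1,2,3,4,6,7,8,9,10}  ✓accept
'a' @ 7: {1,2,3,4,5,6,8,9,10,11}  ✓accept
'b' @ 8: {1,2,3,4,6,7,8,9,10}  ✓accept
'a' @ 9: {1,2,3,4,5,6,8,9,10,11}  ✓accept
after full input: {1,2,3,4,5,6,8,9,10,11}  (accept=1 in)

Answer: ACCEPT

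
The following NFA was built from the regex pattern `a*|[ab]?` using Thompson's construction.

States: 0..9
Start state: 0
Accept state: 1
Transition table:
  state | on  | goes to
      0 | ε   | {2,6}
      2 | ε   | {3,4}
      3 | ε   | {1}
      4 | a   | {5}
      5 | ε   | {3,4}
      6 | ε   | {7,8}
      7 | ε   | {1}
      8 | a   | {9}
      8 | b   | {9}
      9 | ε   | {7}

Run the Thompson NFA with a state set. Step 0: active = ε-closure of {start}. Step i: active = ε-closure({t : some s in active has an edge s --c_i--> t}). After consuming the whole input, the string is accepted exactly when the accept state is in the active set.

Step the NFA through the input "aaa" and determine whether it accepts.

Answer: ACCEPT

Trace:
initial (ε-close {0}): {0,1,2,3,4,6,7,8}
'a' @ 1: {1,3,4,5,7,9}  ✓accept
'a' @ 2: {1,3,4,5}  ✓accept
'a' @ 3: {1,3,4,5}  ✓accept
end set {1,3,4,5} — state 1 in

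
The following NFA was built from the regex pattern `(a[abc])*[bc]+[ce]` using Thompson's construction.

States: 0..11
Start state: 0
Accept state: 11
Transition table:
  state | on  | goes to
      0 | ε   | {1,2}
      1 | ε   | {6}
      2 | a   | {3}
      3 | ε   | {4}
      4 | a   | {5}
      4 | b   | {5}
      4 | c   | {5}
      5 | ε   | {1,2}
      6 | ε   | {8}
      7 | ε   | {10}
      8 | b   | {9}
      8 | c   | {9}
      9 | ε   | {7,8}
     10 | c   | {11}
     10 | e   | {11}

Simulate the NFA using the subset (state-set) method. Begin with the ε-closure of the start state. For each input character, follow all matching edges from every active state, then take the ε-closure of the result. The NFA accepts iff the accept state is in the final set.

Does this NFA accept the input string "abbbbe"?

start: ε-closure({0}) = {0,1,2,6,8}
'a' @ 1: {3,4}
'b' @ 2: {1,2,5,6,8}
'b' @ 3: {7,8,9,10}
'b' @ 4: {7,8,9,10}
'b' @ 5: {7,8,9,10}
'e' @ 6: {11}  ✓accept
after full input: {11}  (accept=11 in)

Answer: ACCEPT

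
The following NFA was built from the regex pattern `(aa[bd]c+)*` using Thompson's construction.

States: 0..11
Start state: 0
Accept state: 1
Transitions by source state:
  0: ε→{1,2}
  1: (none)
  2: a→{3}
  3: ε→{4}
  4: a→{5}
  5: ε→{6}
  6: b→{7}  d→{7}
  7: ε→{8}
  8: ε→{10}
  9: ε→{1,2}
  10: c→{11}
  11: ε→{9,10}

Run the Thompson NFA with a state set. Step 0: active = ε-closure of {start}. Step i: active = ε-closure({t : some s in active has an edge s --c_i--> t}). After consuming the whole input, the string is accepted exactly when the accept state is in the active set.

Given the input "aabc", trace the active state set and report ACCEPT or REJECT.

initial (ε-close {0}): {0,1,2}
'a' @ 1: {3,4}
'a' @ 2: {5,6}
'b' @ 3: {7,8,10}
'c' @ 4: {1,2,9,10,11}  [accepting]
after full input: {1,2,9,10,11}  (accept=1 in)

Answer: ACCEPT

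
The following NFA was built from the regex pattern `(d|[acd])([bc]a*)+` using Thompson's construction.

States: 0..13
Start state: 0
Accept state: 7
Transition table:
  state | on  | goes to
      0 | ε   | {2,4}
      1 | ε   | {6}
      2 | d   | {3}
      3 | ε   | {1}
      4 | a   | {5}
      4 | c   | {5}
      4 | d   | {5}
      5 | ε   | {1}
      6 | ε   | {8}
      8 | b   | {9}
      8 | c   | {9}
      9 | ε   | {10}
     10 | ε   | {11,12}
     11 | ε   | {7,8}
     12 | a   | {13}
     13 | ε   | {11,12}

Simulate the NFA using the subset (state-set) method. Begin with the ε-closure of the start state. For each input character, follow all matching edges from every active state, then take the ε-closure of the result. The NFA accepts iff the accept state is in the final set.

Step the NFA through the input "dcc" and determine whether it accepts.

initial (ε-close {0}): {0,2,4}
'd' @ 1: {1,3,5,6,8}
'c' @ 2: {7,8,9,10,11,12}  ✓accept
'c' @ 3: {7,8,9,10,11,12}  ✓accept
after full input: {7,8,9,10,11,12}  (accept=7 in)

Answer: ACCEPT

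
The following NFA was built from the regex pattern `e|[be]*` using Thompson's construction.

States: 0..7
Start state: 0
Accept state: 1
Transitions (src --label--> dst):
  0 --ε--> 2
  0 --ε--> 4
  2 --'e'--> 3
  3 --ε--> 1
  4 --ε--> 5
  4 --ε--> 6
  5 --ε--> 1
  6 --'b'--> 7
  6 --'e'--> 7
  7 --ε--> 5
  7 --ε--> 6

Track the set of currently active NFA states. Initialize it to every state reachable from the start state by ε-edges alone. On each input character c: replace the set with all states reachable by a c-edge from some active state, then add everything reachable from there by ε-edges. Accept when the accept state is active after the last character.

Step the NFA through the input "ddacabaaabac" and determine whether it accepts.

initial (ε-close {0}): {0,1,2,4,5,6}
'd' @ 1: {}  — state set empty
rest 'dacabaaabac' ignored (set empty)
after full input: {}  (accept=1 not in)

Answer: REJECT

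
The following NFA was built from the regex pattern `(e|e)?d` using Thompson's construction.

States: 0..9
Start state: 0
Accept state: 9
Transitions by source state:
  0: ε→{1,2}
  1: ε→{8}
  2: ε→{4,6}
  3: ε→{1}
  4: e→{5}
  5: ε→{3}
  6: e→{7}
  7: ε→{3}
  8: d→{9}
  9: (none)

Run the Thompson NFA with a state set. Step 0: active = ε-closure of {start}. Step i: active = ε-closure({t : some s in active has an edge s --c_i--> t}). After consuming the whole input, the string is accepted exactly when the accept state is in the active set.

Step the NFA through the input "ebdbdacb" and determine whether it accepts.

start: ε-closure({0}) = {0,1,2,4,6,8}
'e' @ 1: {1,3,5,7,8}
'b' @ 2: {}  — state set empty
rest 'dbdacb' ignored (set empty)
end set {} — state 9 not in

Answer: REJECT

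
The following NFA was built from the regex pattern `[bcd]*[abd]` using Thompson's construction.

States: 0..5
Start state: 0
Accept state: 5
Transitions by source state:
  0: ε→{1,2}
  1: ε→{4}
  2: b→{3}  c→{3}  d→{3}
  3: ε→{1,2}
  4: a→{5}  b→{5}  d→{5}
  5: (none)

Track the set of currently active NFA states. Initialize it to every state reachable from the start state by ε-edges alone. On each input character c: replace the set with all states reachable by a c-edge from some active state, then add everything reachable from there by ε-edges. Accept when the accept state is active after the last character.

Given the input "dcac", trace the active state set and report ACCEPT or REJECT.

Answer: REJECT

Derivation:
S₀ = ε-closure({0}) = {0,1,2,4}
'd' @ 1: {1,2,3,4,5}  (accept∈set)
'c' @ 2: {1,2,3,4}
'a' @ 3: {5}  (accept∈set)
'c' @ 4: {}  — dead — no transitions
end set {} — state 5 not in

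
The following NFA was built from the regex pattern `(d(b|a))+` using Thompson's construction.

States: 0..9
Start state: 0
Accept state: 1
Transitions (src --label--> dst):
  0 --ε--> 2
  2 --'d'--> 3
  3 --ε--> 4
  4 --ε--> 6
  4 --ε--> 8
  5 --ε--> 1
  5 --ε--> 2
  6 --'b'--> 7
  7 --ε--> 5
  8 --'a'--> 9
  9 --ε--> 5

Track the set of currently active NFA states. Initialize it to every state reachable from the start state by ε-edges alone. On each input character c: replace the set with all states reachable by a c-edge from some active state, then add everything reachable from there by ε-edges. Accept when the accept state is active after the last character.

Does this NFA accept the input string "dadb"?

S₀ = ε-closure({0}) = {0,2}
'd' @ 1: {3,4,6,8}
'a' @ 2: {1,2,5,9}  [accepting]
'd' @ 3: {3,4,6,8}
'b' @ 4: {1,2,5,7}  [accepting]
end set {1,2,5,7} — state 1 in

Answer: ACCEPT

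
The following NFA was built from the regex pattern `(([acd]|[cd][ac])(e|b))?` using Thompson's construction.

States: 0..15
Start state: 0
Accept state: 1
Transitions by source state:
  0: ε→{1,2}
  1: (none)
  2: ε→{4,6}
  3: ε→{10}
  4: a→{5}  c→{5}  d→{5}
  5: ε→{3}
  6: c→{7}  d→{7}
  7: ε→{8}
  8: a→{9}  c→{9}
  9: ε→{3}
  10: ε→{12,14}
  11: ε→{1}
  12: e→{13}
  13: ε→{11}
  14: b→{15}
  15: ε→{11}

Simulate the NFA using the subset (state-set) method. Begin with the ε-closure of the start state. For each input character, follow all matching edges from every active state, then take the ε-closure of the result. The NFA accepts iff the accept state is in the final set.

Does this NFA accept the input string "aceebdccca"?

start: ε-closure({0}) = {0,1,2,4,6}
'a' @ 1: {3,5,10,12,14}
'c' @ 2: {}  — dead — no transitions
rest 'eebdccca' ignored (set empty)
final: {}; accept 1 not in set

Answer: REJECT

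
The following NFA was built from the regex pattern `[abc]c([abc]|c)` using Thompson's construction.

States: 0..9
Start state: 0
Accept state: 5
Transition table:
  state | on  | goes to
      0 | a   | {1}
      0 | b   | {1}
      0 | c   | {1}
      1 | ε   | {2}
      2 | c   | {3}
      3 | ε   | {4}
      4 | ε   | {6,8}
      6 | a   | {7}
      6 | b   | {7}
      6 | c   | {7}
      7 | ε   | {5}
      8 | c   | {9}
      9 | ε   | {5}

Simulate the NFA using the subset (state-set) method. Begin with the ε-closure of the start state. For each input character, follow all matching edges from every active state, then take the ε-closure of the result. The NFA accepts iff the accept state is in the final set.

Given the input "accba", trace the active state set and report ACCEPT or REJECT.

Answer: REJECT

Trace:
S₀ = ε-closure({0}) = {0}
'a' @ 1: {1,2}
'c' @ 2: {3,4,6,8}
'c' @ 3: {5,7,9}  (accept∈set)
'b' @ 4: {}  — no active states
rest 'a' ignored (set empty)
final: {}; accept 5 not in set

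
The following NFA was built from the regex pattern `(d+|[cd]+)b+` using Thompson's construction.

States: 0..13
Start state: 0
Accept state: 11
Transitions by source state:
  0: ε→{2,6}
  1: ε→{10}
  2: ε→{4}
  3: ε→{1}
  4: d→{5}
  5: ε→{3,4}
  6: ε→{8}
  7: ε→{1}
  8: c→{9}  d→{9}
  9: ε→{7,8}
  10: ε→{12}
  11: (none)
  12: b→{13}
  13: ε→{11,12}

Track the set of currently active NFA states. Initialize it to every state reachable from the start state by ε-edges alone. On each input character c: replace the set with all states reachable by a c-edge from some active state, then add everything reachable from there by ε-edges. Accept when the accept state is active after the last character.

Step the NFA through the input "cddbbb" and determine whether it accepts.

Answer: ACCEPT

Steps:
start: ε-closure({0}) = {0,2,4,6,8}
'c' @ 1: {1,7,8,9,10,12}
'd' @ 2: {1,7,8,9,10,12}
'd' @ 3: {1,7,8,9,10,12}
'b' @ 4: {11,12,13}  ✓accept
'b' @ 5: {11,12,13}  ✓accept
'b' @ 6: {11,12,13}  ✓accept
after full input: {11,12,13}  (accept=11 in)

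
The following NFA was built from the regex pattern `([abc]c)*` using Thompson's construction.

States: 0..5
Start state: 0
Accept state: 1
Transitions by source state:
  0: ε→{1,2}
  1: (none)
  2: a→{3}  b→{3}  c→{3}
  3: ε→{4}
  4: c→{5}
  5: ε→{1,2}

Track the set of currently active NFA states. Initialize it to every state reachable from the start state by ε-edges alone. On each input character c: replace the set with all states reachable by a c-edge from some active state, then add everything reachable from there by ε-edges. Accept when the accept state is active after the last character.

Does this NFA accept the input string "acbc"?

Answer: ACCEPT

Trace:
start: ε-closure({0}) = {0,1,2}
'a' @ 1: {3,4}
'c' @ 2: {1,2,5}  (accept∈set)
'b' @ 3: {3,4}
'c' @ 4: {1,2,5}  (accept∈set)
end set {1,2,5} — state 1 in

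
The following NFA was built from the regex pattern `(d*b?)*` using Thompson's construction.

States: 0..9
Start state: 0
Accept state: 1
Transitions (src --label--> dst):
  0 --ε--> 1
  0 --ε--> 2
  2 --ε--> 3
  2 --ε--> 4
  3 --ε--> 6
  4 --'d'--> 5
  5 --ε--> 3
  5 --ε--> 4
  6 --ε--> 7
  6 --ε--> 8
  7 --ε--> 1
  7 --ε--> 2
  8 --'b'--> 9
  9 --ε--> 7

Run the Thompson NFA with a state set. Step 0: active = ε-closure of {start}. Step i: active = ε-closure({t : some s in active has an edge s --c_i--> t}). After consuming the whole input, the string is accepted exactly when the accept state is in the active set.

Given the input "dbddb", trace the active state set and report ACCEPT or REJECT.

Answer: ACCEPT

Steps:
S₀ = ε-closure({0}) = {0,1,2,3,4,6,7,8}
'd' @ 1: {1,2,3,4,5,6,7,8}  [accepting]
'b' @ 2: {1,2,3,4,6,7,8,9}  [accepting]
'd' @ 3: {1,2,3,4,5,6,7,8}  [accepting]
'd' @ 4: {1,2,3,4,5,6,7,8}  [accepting]
'b' @ 5: {1,2,3,4,6,7,8,9}  [accepting]
final: {1,2,3,4,6,7,8,9}; accept 1 in set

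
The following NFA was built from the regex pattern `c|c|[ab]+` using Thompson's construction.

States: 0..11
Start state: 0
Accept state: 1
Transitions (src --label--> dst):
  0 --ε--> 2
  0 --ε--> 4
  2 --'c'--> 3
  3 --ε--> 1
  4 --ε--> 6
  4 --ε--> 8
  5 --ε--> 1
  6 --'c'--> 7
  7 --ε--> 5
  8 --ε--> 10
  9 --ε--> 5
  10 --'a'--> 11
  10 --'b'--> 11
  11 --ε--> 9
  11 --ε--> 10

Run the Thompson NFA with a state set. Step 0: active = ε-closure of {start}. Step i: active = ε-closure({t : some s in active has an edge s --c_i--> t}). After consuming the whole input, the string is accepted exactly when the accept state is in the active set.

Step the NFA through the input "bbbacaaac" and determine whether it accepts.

Answer: REJECT

Trace:
initial (ε-close {0}): {0,2,4,6,8,10}
'b' @ 1: {1,5,9,10,11}  ✓accept
'b' @ 2: {1,5,9,10,11}  ✓accept
'b' @ 3: {1,5,9,10,11}  ✓accept
'a' @ 4: {1,5,9,10,11}  ✓accept
'c' @ 5: {}  — dead — no transitions
rest 'aaac' ignored (set empty)
final: {}; accept 1 not in set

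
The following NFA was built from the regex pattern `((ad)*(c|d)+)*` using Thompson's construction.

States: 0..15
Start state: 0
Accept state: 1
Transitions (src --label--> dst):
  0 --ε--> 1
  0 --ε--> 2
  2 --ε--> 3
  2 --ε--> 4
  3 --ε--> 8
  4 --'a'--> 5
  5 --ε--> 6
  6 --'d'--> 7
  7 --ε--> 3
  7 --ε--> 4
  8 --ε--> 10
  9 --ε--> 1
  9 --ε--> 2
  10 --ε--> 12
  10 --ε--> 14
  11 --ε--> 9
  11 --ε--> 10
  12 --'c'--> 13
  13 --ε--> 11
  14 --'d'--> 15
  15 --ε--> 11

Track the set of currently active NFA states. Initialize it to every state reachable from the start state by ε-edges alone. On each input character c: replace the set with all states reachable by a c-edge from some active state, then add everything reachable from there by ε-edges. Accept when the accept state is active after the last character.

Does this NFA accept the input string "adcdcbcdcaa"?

initial (ε-close {0}): {0,1,2,3,4,8,10,12,14}
'a' @ 1: {5,6}
'd' @ 2: {3,4,7,8,10,12,14}
'c' @ 3: {1,2,3,4,8,9,10,11,12,13,14}  (accept∈set)
'd' @ 4: {1,2,3,4,8,9,10,11,12,14,15}  (accept∈set)
'c' @ 5: {1,2,3,4,8,9,10,11,12,13,14}  (accept∈set)
'b' @ 6: {}  — dead — no transitions
rest 'cdcaa' ignored (set empty)
after full input: {}  (accept=1 not in)

Answer: REJECT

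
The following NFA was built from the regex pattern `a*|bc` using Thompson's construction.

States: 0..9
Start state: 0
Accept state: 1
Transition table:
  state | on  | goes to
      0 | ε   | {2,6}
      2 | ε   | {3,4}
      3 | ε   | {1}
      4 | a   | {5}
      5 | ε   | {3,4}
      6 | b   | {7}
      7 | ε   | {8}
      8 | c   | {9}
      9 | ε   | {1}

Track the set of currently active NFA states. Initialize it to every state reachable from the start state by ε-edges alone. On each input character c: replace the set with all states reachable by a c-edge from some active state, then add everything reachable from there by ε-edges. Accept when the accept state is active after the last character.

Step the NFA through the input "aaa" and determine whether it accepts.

Answer: ACCEPT

Steps:
S₀ = ε-closure({0}) = {0,1,2,3,4,6}
'a' @ 1: {1,3,4,5}  ✓accept
'a' @ 2: {1,3,4,5}  ✓accept
'a' @ 3: {1,3,4,5}  ✓accept
final: {1,3,4,5}; accept 1 in set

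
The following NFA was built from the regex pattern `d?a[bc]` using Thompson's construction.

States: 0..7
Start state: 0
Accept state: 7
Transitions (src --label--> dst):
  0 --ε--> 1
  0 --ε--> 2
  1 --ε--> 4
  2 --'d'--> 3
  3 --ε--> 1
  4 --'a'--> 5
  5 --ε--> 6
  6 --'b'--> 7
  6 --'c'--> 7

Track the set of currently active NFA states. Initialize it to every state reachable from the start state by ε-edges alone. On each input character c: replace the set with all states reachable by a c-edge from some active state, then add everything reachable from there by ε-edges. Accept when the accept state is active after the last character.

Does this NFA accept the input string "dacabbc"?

start: ε-closure({0}) = {0,1,2,4}
'd' @ 1: {1,3,4}
'a' @ 2: {5,6}
'c' @ 3: {7}  (accept∈set)
'a' @ 4: {}  — dead — no transitions
rest 'bbc' ignored (set empty)
final: {}; accept 7 not in set

Answer: REJECT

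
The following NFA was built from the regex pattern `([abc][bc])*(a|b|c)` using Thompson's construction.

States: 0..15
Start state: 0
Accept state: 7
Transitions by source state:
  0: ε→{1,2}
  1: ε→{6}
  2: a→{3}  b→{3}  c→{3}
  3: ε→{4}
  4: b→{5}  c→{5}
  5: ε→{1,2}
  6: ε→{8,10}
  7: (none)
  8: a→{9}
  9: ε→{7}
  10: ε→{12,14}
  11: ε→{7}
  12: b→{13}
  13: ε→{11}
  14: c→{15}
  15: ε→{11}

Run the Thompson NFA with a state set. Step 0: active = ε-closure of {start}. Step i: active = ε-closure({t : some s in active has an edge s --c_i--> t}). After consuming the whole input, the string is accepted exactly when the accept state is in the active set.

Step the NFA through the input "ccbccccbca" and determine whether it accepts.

Answer: REJECT

Derivation:
initial (ε-close {0}): {0,1,2,6,8,10,12,14}
'c' @ 1: {3,4,7,11,15}  ✓accept
'c' @ 2: {1,2,5,6,8,10,12,14}
'b' @ 3: {3,4,7,11,13}  ✓accept
'c' @ 4: {1,2,5,6,8,10,12,14}
'c' @ 5: {3,4,7,11,15}  ✓accept
'c' @ 6: {1,2,5,6,8,10,12,14}
'c' @ 7: {3,4,7,11,15}  ✓accept
'b' @ 8: {1,2,5,6,8,10,12,14}
'c' @ 9: {3,4,7,11,15}  ✓accept
'a' @ 10: {}  — dead — no transitions
final: {}; accept 7 not in set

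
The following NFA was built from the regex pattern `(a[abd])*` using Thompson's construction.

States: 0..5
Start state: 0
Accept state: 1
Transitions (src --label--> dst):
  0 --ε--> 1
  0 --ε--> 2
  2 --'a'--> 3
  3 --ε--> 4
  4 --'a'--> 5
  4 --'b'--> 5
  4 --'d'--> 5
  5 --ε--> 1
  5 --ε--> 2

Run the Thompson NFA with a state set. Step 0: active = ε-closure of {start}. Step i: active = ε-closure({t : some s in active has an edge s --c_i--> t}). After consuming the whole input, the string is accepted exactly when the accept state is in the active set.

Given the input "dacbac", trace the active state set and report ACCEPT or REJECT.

initial (ε-close {0}): {0,1,2}
'd' @ 1: {}  — no active states
rest 'acbac' ignored (set empty)
after full input: {}  (accept=1 not in)

Answer: REJECT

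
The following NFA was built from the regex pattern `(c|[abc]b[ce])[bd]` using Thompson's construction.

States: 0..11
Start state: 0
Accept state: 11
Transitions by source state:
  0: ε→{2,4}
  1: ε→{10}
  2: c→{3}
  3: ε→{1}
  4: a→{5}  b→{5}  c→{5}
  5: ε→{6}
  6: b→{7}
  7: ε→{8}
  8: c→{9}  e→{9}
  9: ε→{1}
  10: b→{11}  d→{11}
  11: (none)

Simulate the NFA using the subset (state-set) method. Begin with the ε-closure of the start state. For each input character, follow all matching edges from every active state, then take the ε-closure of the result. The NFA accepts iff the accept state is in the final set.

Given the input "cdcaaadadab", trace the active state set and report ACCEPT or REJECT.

Answer: REJECT

Derivation:
S₀ = ε-closure({0}) = {0,2,4}
'c' @ 1: {1,3,5,6,10}
'd' @ 2: {11}  ✓accept
'c' @ 3: {}  — state set empty
rest 'aaadadab' ignored (set empty)
after full input: {}  (accept=11 not in)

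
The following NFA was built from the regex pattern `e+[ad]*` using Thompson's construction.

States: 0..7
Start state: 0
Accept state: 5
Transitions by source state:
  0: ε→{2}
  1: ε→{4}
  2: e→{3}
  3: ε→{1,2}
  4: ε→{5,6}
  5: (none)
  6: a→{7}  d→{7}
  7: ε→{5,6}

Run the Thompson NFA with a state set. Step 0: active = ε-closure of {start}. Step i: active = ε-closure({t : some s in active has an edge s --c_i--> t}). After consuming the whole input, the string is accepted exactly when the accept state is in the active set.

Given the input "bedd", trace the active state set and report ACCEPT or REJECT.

S₀ = ε-closure({0}) = {0,2}
'b' @ 1: {}  — no active states
rest 'edd' ignored (set empty)
after full input: {}  (accept=5 not in)

Answer: REJECT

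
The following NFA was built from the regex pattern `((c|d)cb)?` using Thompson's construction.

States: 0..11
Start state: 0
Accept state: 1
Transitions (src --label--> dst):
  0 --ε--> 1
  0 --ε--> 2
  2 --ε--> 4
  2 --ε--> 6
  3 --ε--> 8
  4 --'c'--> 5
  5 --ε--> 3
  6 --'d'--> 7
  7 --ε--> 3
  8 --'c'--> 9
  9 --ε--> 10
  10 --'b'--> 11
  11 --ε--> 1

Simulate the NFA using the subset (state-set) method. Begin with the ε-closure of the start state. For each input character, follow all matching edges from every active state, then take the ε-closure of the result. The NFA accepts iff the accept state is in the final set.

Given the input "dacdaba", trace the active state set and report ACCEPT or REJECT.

Answer: REJECT

Derivation:
start: ε-closure({0}) = {0,1,2,4,6}
'd' @ 1: {3,7,8}
'a' @ 2: {}  — state set empty
rest 'cdaba' ignored (set empty)
final: {}; accept 1 not in set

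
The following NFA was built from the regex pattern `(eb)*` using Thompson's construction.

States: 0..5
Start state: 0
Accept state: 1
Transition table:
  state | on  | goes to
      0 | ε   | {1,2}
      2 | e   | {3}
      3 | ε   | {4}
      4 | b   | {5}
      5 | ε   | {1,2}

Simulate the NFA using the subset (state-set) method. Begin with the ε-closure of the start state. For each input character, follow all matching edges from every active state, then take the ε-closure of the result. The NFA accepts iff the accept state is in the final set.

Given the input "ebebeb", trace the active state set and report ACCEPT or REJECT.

Answer: ACCEPT

Trace:
S₀ = ε-closure({0}) = {0,1,2}
'e' @ 1: {3,4}
'b' @ 2: {1,2,5}  (accept∈set)
'e' @ 3: {3,4}
'b' @ 4: {1,2,5}  (accept∈set)
'e' @ 5: {3,4}
'b' @ 6: {1,2,5}  (accept∈set)
final: {1,2,5}; accept 1 in set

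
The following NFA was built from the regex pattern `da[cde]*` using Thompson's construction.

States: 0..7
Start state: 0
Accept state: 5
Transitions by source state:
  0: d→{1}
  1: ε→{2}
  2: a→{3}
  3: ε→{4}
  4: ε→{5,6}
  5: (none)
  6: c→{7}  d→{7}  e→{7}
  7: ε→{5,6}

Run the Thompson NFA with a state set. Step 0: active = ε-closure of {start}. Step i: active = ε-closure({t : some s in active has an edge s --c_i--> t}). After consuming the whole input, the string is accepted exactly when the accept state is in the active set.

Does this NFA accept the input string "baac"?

start: ε-closure({0}) = {0}
'b' @ 1: {}  — dead — no transitions
rest 'aac' ignored (set empty)
after full input: {}  (accept=5 not in)

Answer: REJECT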